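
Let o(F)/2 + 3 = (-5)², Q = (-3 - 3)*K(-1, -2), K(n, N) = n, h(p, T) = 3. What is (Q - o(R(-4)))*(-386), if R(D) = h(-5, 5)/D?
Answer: 14668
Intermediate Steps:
Q = 6 (Q = (-3 - 3)*(-1) = -6*(-1) = 6)
R(D) = 3/D
o(F) = 44 (o(F) = -6 + 2*(-5)² = -6 + 2*25 = -6 + 50 = 44)
(Q - o(R(-4)))*(-386) = (6 - 1*44)*(-386) = (6 - 44)*(-386) = -38*(-386) = 14668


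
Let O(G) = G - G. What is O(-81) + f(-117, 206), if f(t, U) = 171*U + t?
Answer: 35109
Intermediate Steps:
f(t, U) = t + 171*U
O(G) = 0
O(-81) + f(-117, 206) = 0 + (-117 + 171*206) = 0 + (-117 + 35226) = 0 + 35109 = 35109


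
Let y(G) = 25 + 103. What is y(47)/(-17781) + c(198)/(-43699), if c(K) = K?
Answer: -9114110/777011919 ≈ -0.011730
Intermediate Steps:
y(G) = 128
y(47)/(-17781) + c(198)/(-43699) = 128/(-17781) + 198/(-43699) = 128*(-1/17781) + 198*(-1/43699) = -128/17781 - 198/43699 = -9114110/777011919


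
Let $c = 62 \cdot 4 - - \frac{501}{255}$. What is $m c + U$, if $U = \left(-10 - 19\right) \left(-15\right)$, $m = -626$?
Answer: $- \frac{13263647}{85} \approx -1.5604 \cdot 10^{5}$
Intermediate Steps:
$U = 435$ ($U = \left(-29\right) \left(-15\right) = 435$)
$c = \frac{21247}{85}$ ($c = 248 - \left(-501\right) \frac{1}{255} = 248 - - \frac{167}{85} = 248 + \frac{167}{85} = \frac{21247}{85} \approx 249.96$)
$m c + U = \left(-626\right) \frac{21247}{85} + 435 = - \frac{13300622}{85} + 435 = - \frac{13263647}{85}$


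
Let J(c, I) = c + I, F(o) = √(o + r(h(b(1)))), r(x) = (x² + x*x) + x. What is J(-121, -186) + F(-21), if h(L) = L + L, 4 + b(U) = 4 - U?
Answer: -307 + I*√15 ≈ -307.0 + 3.873*I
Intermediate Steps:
b(U) = -U (b(U) = -4 + (4 - U) = -U)
h(L) = 2*L
r(x) = x + 2*x² (r(x) = (x² + x²) + x = 2*x² + x = x + 2*x²)
F(o) = √(6 + o) (F(o) = √(o + (2*(-1*1))*(1 + 2*(2*(-1*1)))) = √(o + (2*(-1))*(1 + 2*(2*(-1)))) = √(o - 2*(1 + 2*(-2))) = √(o - 2*(1 - 4)) = √(o - 2*(-3)) = √(o + 6) = √(6 + o))
J(c, I) = I + c
J(-121, -186) + F(-21) = (-186 - 121) + √(6 - 21) = -307 + √(-15) = -307 + I*√15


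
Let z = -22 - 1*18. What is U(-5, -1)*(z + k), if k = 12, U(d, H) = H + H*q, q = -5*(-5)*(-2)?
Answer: -1372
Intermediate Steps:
q = -50 (q = 25*(-2) = -50)
U(d, H) = -49*H (U(d, H) = H + H*(-50) = H - 50*H = -49*H)
z = -40 (z = -22 - 18 = -40)
U(-5, -1)*(z + k) = (-49*(-1))*(-40 + 12) = 49*(-28) = -1372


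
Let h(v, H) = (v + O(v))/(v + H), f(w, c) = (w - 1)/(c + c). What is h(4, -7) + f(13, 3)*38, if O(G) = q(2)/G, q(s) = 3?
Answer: 893/12 ≈ 74.417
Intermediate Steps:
f(w, c) = (-1 + w)/(2*c) (f(w, c) = (-1 + w)/((2*c)) = (-1 + w)*(1/(2*c)) = (-1 + w)/(2*c))
O(G) = 3/G
h(v, H) = (v + 3/v)/(H + v) (h(v, H) = (v + 3/v)/(v + H) = (v + 3/v)/(H + v))
h(4, -7) + f(13, 3)*38 = (3 + 4**2)/(4*(-7 + 4)) + ((1/2)*(-1 + 13)/3)*38 = (1/4)*(3 + 16)/(-3) + ((1/2)*(1/3)*12)*38 = (1/4)*(-1/3)*19 + 2*38 = -19/12 + 76 = 893/12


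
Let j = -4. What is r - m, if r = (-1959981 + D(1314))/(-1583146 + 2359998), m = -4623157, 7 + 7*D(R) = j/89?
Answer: 1118754368755091/241989398 ≈ 4.6232e+6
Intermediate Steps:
D(R) = -627/623 (D(R) = -1 + (-4/89)/7 = -1 + ((1/89)*(-4))/7 = -1 + (⅐)*(-4/89) = -1 - 4/623 = -627/623)
r = -610534395/241989398 (r = (-1959981 - 627/623)/(-1583146 + 2359998) = -1221068790/623/776852 = -1221068790/623*1/776852 = -610534395/241989398 ≈ -2.5230)
r - m = -610534395/241989398 - 1*(-4623157) = -610534395/241989398 + 4623157 = 1118754368755091/241989398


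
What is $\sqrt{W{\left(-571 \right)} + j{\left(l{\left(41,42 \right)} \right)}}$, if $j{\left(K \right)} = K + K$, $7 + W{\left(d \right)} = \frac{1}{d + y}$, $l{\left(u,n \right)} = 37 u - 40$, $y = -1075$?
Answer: $\frac{\sqrt{7984352606}}{1646} \approx 54.286$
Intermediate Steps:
$l{\left(u,n \right)} = -40 + 37 u$
$W{\left(d \right)} = -7 + \frac{1}{-1075 + d}$ ($W{\left(d \right)} = -7 + \frac{1}{d - 1075} = -7 + \frac{1}{-1075 + d}$)
$j{\left(K \right)} = 2 K$
$\sqrt{W{\left(-571 \right)} + j{\left(l{\left(41,42 \right)} \right)}} = \sqrt{\frac{7526 - -3997}{-1075 - 571} + 2 \left(-40 + 37 \cdot 41\right)} = \sqrt{\frac{7526 + 3997}{-1646} + 2 \left(-40 + 1517\right)} = \sqrt{\left(- \frac{1}{1646}\right) 11523 + 2 \cdot 1477} = \sqrt{- \frac{11523}{1646} + 2954} = \sqrt{\frac{4850761}{1646}} = \frac{\sqrt{7984352606}}{1646}$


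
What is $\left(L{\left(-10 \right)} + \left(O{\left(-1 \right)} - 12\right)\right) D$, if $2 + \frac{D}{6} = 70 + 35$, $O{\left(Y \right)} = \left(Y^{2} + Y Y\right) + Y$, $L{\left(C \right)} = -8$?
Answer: $-11742$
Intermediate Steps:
$O{\left(Y \right)} = Y + 2 Y^{2}$ ($O{\left(Y \right)} = \left(Y^{2} + Y^{2}\right) + Y = 2 Y^{2} + Y = Y + 2 Y^{2}$)
$D = 618$ ($D = -12 + 6 \left(70 + 35\right) = -12 + 6 \cdot 105 = -12 + 630 = 618$)
$\left(L{\left(-10 \right)} + \left(O{\left(-1 \right)} - 12\right)\right) D = \left(-8 - \left(13 - 2\right)\right) 618 = \left(-8 - 11\right) 618 = \left(-19\right) 618 = -11742$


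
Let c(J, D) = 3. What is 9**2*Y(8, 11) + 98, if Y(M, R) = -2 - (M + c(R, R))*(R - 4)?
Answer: -6301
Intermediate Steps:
Y(M, R) = -2 - (-4 + R)*(3 + M) (Y(M, R) = -2 - (M + 3)*(R - 4) = -2 - (3 + M)*(-4 + R) = -2 - (-4 + R)*(3 + M))
9**2*Y(8, 11) + 98 = 9**2*(10 - 3*11 + 4*8 - 1*8*11) + 98 = 81*(10 - 33 + 32 - 88) + 98 = 81*(-79) + 98 = -6399 + 98 = -6301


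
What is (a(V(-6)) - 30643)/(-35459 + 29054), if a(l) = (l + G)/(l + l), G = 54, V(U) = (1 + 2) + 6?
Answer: 61279/12810 ≈ 4.7837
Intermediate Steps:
V(U) = 9 (V(U) = 3 + 6 = 9)
a(l) = (54 + l)/(2*l) (a(l) = (l + 54)/(l + l) = (54 + l)/((2*l)) = (54 + l)*(1/(2*l)) = (54 + l)/(2*l))
(a(V(-6)) - 30643)/(-35459 + 29054) = ((½)*(54 + 9)/9 - 30643)/(-35459 + 29054) = ((½)*(⅑)*63 - 30643)/(-6405) = (7/2 - 30643)*(-1/6405) = -61279/2*(-1/6405) = 61279/12810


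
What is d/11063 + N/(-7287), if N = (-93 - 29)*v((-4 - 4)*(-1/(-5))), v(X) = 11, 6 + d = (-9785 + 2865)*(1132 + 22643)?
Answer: -1198864298176/80616081 ≈ -14871.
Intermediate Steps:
d = -164523006 (d = -6 + (-9785 + 2865)*(1132 + 22643) = -6 - 6920*23775 = -6 - 164523000 = -164523006)
N = -1342 (N = (-93 - 29)*11 = -122*11 = -1342)
d/11063 + N/(-7287) = -164523006/11063 - 1342/(-7287) = -164523006*1/11063 - 1342*(-1/7287) = -164523006/11063 + 1342/7287 = -1198864298176/80616081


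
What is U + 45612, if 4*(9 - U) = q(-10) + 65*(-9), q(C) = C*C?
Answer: 182969/4 ≈ 45742.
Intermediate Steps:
q(C) = C**2
U = 521/4 (U = 9 - ((-10)**2 + 65*(-9))/4 = 9 - (100 - 585)/4 = 9 - 1/4*(-485) = 9 + 485/4 = 521/4 ≈ 130.25)
U + 45612 = 521/4 + 45612 = 182969/4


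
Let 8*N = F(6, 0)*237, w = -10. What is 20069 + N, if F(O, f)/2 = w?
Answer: 38953/2 ≈ 19477.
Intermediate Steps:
F(O, f) = -20 (F(O, f) = 2*(-10) = -20)
N = -1185/2 (N = (-20*237)/8 = (⅛)*(-4740) = -1185/2 ≈ -592.50)
20069 + N = 20069 - 1185/2 = 38953/2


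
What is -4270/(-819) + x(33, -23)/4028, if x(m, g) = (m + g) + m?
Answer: 2462111/471276 ≈ 5.2243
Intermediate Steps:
x(m, g) = g + 2*m (x(m, g) = (g + m) + m = g + 2*m)
-4270/(-819) + x(33, -23)/4028 = -4270/(-819) + (-23 + 2*33)/4028 = -4270*(-1/819) + (-23 + 66)*(1/4028) = 610/117 + 43*(1/4028) = 610/117 + 43/4028 = 2462111/471276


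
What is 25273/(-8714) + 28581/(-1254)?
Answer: -23395598/910613 ≈ -25.692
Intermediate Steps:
25273/(-8714) + 28581/(-1254) = 25273*(-1/8714) + 28581*(-1/1254) = -25273/8714 - 9527/418 = -23395598/910613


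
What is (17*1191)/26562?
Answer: 6749/8854 ≈ 0.76225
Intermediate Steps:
(17*1191)/26562 = 20247*(1/26562) = 6749/8854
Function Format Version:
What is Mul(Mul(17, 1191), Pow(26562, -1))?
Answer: Rational(6749, 8854) ≈ 0.76225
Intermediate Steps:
Mul(Mul(17, 1191), Pow(26562, -1)) = Mul(20247, Rational(1, 26562)) = Rational(6749, 8854)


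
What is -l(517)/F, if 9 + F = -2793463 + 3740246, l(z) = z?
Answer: -517/946774 ≈ -0.00054607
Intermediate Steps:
F = 946774 (F = -9 + (-2793463 + 3740246) = -9 + 946783 = 946774)
-l(517)/F = -517/946774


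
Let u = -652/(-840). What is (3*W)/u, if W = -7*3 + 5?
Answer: -10080/163 ≈ -61.841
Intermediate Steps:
W = -16 (W = -21 + 5 = -16)
u = 163/210 (u = -652*(-1/840) = 163/210 ≈ 0.77619)
(3*W)/u = (3*(-16))/(163/210) = -48*210/163 = -10080/163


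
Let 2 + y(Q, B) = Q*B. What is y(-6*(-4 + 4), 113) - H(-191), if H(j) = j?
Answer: 189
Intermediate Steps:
y(Q, B) = -2 + B*Q (y(Q, B) = -2 + Q*B = -2 + B*Q)
y(-6*(-4 + 4), 113) - H(-191) = (-2 + 113*(-6*(-4 + 4))) - 1*(-191) = (-2 + 113*(-6*0)) + 191 = (-2 + 113*0) + 191 = (-2 + 0) + 191 = -2 + 191 = 189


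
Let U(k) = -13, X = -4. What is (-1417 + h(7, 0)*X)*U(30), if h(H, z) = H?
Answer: 18785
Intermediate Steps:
(-1417 + h(7, 0)*X)*U(30) = (-1417 + 7*(-4))*(-13) = (-1417 - 28)*(-13) = -1445*(-13) = 18785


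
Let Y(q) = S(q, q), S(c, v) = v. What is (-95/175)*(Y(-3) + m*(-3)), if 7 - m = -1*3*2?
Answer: 114/5 ≈ 22.800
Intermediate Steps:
Y(q) = q
m = 13 (m = 7 - (-1*3)*2 = 7 - (-3)*2 = 7 - 1*(-6) = 7 + 6 = 13)
(-95/175)*(Y(-3) + m*(-3)) = (-95/175)*(-3 + 13*(-3)) = (-95*1/175)*(-3 - 39) = -19/35*(-42) = 114/5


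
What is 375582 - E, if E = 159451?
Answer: 216131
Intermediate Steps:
375582 - E = 375582 - 1*159451 = 375582 - 159451 = 216131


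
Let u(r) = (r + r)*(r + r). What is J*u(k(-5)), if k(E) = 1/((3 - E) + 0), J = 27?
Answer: 27/16 ≈ 1.6875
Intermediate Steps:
k(E) = 1/(3 - E)
u(r) = 4*r² (u(r) = (2*r)*(2*r) = 4*r²)
J*u(k(-5)) = 27*(4*(-1/(-3 - 5))²) = 27*(4*(-1/(-8))²) = 27*(4*(-1*(-⅛))²) = 27*(4*(⅛)²) = 27*(4*(1/64)) = 27*(1/16) = 27/16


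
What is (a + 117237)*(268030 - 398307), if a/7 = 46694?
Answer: -57855364315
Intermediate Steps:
a = 326858 (a = 7*46694 = 326858)
(a + 117237)*(268030 - 398307) = (326858 + 117237)*(268030 - 398307) = 444095*(-130277) = -57855364315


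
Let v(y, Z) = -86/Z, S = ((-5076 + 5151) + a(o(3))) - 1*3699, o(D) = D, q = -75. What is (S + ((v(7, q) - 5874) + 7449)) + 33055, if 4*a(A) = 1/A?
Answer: 3100723/100 ≈ 31007.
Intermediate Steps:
a(A) = 1/(4*A)
S = -43487/12 (S = ((-5076 + 5151) + (¼)/3) - 1*3699 = (75 + (¼)*(⅓)) - 3699 = (75 + 1/12) - 3699 = 901/12 - 3699 = -43487/12 ≈ -3623.9)
(S + ((v(7, q) - 5874) + 7449)) + 33055 = (-43487/12 + ((-86/(-75) - 5874) + 7449)) + 33055 = (-43487/12 + ((-86*(-1/75) - 5874) + 7449)) + 33055 = (-43487/12 + ((86/75 - 5874) + 7449)) + 33055 = (-43487/12 + (-440464/75 + 7449)) + 33055 = (-43487/12 + 118211/75) + 33055 = -204777/100 + 33055 = 3100723/100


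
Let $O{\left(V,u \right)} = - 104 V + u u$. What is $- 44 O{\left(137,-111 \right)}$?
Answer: $84788$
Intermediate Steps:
$O{\left(V,u \right)} = u^{2} - 104 V$ ($O{\left(V,u \right)} = - 104 V + u^{2} = u^{2} - 104 V$)
$- 44 O{\left(137,-111 \right)} = - 44 \left(\left(-111\right)^{2} - 14248\right) = - 44 \left(12321 - 14248\right) = \left(-44\right) \left(-1927\right) = 84788$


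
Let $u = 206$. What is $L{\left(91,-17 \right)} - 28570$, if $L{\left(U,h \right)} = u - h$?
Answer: $-28347$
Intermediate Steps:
$L{\left(U,h \right)} = 206 - h$
$L{\left(91,-17 \right)} - 28570 = \left(206 - -17\right) - 28570 = \left(206 + 17\right) - 28570 = 223 - 28570 = -28347$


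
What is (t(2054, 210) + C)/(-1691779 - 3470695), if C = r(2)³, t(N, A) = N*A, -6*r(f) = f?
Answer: -11646179/139386798 ≈ -0.083553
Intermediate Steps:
r(f) = -f/6
t(N, A) = A*N
C = -1/27 (C = (-⅙*2)³ = (-⅓)³ = -1/27 ≈ -0.037037)
(t(2054, 210) + C)/(-1691779 - 3470695) = (210*2054 - 1/27)/(-1691779 - 3470695) = (431340 - 1/27)/(-5162474) = (11646179/27)*(-1/5162474) = -11646179/139386798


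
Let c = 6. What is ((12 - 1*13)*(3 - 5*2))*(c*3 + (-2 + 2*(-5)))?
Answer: 42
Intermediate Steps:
((12 - 1*13)*(3 - 5*2))*(c*3 + (-2 + 2*(-5))) = ((12 - 1*13)*(3 - 5*2))*(6*3 + (-2 + 2*(-5))) = ((12 - 13)*(3 - 10))*(18 + (-2 - 10)) = (-1*(-7))*(18 - 12) = 7*6 = 42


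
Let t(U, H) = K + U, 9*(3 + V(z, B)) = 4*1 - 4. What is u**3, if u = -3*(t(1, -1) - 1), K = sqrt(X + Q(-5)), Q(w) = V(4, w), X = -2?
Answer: 135*I*sqrt(5) ≈ 301.87*I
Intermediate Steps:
V(z, B) = -3 (V(z, B) = -3 + (4*1 - 4)/9 = -3 + (4 - 4)/9 = -3 + (1/9)*0 = -3 + 0 = -3)
Q(w) = -3
K = I*sqrt(5) (K = sqrt(-2 - 3) = sqrt(-5) = I*sqrt(5) ≈ 2.2361*I)
t(U, H) = U + I*sqrt(5) (t(U, H) = I*sqrt(5) + U = U + I*sqrt(5))
u = -3*I*sqrt(5) (u = -3*((1 + I*sqrt(5)) - 1) = -3*I*sqrt(5) ≈ -6.7082*I)
u**3 = (-3*I*sqrt(5))**3 = 135*I*sqrt(5)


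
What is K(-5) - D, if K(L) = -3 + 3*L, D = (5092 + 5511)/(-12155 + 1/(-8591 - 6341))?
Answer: -3108648302/181498461 ≈ -17.128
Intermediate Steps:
D = -158323996/181498461 (D = 10603/(-12155 + 1/(-14932)) = 10603/(-12155 - 1/14932) = 10603/(-181498461/14932) = 10603*(-14932/181498461) = -158323996/181498461 ≈ -0.87232)
K(-5) - D = (-3 + 3*(-5)) - 1*(-158323996/181498461) = (-3 - 15) + 158323996/181498461 = -18 + 158323996/181498461 = -3108648302/181498461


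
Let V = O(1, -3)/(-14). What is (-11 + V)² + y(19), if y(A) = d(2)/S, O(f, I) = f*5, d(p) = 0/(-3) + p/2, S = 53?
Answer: 1340089/10388 ≈ 129.00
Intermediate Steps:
d(p) = p/2 (d(p) = 0*(-⅓) + p*(½) = 0 + p/2 = p/2)
O(f, I) = 5*f
y(A) = 1/53 (y(A) = ((½)*2)/53 = 1*(1/53) = 1/53)
V = -5/14 (V = (5*1)/(-14) = 5*(-1/14) = -5/14 ≈ -0.35714)
(-11 + V)² + y(19) = (-11 - 5/14)² + 1/53 = (-159/14)² + 1/53 = 25281/196 + 1/53 = 1340089/10388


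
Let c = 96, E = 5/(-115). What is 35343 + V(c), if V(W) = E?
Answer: 812888/23 ≈ 35343.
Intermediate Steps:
E = -1/23 (E = 5*(-1/115) = -1/23 ≈ -0.043478)
V(W) = -1/23
35343 + V(c) = 35343 - 1/23 = 812888/23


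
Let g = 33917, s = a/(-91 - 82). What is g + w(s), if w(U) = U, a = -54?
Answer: 5867695/173 ≈ 33917.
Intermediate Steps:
s = 54/173 (s = -54/(-91 - 82) = -54/(-173) = -54*(-1/173) = 54/173 ≈ 0.31214)
g + w(s) = 33917 + 54/173 = 5867695/173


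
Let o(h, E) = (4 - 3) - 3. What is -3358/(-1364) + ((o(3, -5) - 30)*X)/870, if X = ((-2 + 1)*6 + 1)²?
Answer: 91513/59334 ≈ 1.5423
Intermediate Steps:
o(h, E) = -2 (o(h, E) = 1 - 3 = -2)
X = 25 (X = (-1*6 + 1)² = (-6 + 1)² = (-5)² = 25)
-3358/(-1364) + ((o(3, -5) - 30)*X)/870 = -3358/(-1364) + ((-2 - 30)*25)/870 = -3358*(-1/1364) - 32*25*(1/870) = 1679/682 - 800*1/870 = 1679/682 - 80/87 = 91513/59334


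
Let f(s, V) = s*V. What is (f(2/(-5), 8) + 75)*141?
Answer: 50619/5 ≈ 10124.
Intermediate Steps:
f(s, V) = V*s
(f(2/(-5), 8) + 75)*141 = (8*(2/(-5)) + 75)*141 = (8*(2*(-⅕)) + 75)*141 = (8*(-⅖) + 75)*141 = (-16/5 + 75)*141 = (359/5)*141 = 50619/5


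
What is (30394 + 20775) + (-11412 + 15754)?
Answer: 55511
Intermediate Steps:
(30394 + 20775) + (-11412 + 15754) = 51169 + 4342 = 55511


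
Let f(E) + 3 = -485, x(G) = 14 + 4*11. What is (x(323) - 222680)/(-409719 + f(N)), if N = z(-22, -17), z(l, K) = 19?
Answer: 222622/410207 ≈ 0.54271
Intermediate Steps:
N = 19
x(G) = 58 (x(G) = 14 + 44 = 58)
f(E) = -488 (f(E) = -3 - 485 = -488)
(x(323) - 222680)/(-409719 + f(N)) = (58 - 222680)/(-409719 - 488) = -222622/(-410207) = -222622*(-1/410207) = 222622/410207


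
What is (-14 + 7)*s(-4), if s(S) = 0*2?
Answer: 0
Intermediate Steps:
s(S) = 0
(-14 + 7)*s(-4) = (-14 + 7)*0 = -7*0 = 0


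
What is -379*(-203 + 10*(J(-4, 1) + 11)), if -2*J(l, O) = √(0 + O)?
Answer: 37142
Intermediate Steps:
J(l, O) = -√O/2 (J(l, O) = -√(0 + O)/2 = -√O/2)
-379*(-203 + 10*(J(-4, 1) + 11)) = -379*(-203 + 10*(-√1/2 + 11)) = -379*(-203 + 10*(-½*1 + 11)) = -379*(-203 + 10*(-½ + 11)) = -379*(-203 + 10*(21/2)) = -379*(-203 + 105) = -379*(-98) = 37142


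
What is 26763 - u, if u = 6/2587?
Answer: 69235875/2587 ≈ 26763.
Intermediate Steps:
u = 6/2587 (u = (1/2587)*6 = 6/2587 ≈ 0.0023193)
26763 - u = 26763 - 1*6/2587 = 26763 - 6/2587 = 69235875/2587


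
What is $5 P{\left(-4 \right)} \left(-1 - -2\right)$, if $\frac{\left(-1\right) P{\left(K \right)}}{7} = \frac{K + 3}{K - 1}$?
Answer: $-7$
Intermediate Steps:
$P{\left(K \right)} = - \frac{7 \left(3 + K\right)}{-1 + K}$ ($P{\left(K \right)} = - 7 \frac{K + 3}{K - 1} = - 7 \frac{3 + K}{-1 + K} = - \frac{7 \left(3 + K\right)}{-1 + K}$)
$5 P{\left(-4 \right)} \left(-1 - -2\right) = 5 \frac{7 \left(-3 - -4\right)}{-1 - 4} \left(-1 - -2\right) = 5 \frac{7 \left(-3 + 4\right)}{-5} \left(-1 + 2\right) = 5 \cdot 7 \left(- \frac{1}{5}\right) 1 \cdot 1 = 5 \left(- \frac{7}{5}\right) 1 = \left(-7\right) 1 = -7$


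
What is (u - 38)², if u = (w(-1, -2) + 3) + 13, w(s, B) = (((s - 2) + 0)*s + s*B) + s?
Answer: 324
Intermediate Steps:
w(s, B) = s + B*s + s*(-2 + s) (w(s, B) = (((-2 + s) + 0)*s + B*s) + s = ((-2 + s)*s + B*s) + s = (s*(-2 + s) + B*s) + s = (B*s + s*(-2 + s)) + s = s + B*s + s*(-2 + s))
u = 20 (u = (-(-1 - 2 - 1) + 3) + 13 = (-1*(-4) + 3) + 13 = (4 + 3) + 13 = 7 + 13 = 20)
(u - 38)² = (20 - 38)² = (-18)² = 324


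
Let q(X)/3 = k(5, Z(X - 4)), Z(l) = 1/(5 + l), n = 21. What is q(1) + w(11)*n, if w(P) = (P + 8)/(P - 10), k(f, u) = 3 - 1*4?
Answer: 396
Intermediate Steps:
k(f, u) = -1 (k(f, u) = 3 - 4 = -1)
w(P) = (8 + P)/(-10 + P)
q(X) = -3 (q(X) = 3*(-1) = -3)
q(1) + w(11)*n = -3 + ((8 + 11)/(-10 + 11))*21 = -3 + (19/1)*21 = -3 + (1*19)*21 = -3 + 19*21 = -3 + 399 = 396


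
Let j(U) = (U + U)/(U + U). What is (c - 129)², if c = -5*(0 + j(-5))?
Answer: 17956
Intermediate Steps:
j(U) = 1 (j(U) = (2*U)/((2*U)) = (2*U)*(1/(2*U)) = 1)
c = -5 (c = -5*(0 + 1) = -5*1 = -5)
(c - 129)² = (-5 - 129)² = (-134)² = 17956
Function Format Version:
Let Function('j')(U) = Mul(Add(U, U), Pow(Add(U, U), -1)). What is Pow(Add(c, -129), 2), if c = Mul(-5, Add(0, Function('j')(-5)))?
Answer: 17956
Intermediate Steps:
Function('j')(U) = 1 (Function('j')(U) = Mul(Mul(2, U), Pow(Mul(2, U), -1)) = Mul(Mul(2, U), Mul(Rational(1, 2), Pow(U, -1))) = 1)
c = -5 (c = Mul(-5, Add(0, 1)) = Mul(-5, 1) = -5)
Pow(Add(c, -129), 2) = Pow(Add(-5, -129), 2) = Pow(-134, 2) = 17956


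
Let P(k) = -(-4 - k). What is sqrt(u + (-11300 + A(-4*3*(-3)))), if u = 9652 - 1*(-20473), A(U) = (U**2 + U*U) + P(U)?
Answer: sqrt(21457) ≈ 146.48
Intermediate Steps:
P(k) = 4 + k
A(U) = 4 + U + 2*U**2 (A(U) = (U**2 + U*U) + (4 + U) = (U**2 + U**2) + (4 + U) = 2*U**2 + (4 + U) = 4 + U + 2*U**2)
u = 30125 (u = 9652 + 20473 = 30125)
sqrt(u + (-11300 + A(-4*3*(-3)))) = sqrt(30125 + (-11300 + (4 - 4*3*(-3) + 2*(-4*3*(-3))**2))) = sqrt(30125 + (-11300 + (4 - 12*(-3) + 2*(-12*(-3))**2))) = sqrt(30125 + (-11300 + (4 + 36 + 2*36**2))) = sqrt(30125 + (-11300 + (4 + 36 + 2*1296))) = sqrt(30125 + (-11300 + (4 + 36 + 2592))) = sqrt(30125 + (-11300 + 2632)) = sqrt(30125 - 8668) = sqrt(21457)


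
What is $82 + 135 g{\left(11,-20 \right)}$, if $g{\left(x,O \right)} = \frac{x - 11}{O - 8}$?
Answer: $82$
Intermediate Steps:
$g{\left(x,O \right)} = \frac{-11 + x}{-8 + O}$
$82 + 135 g{\left(11,-20 \right)} = 82 + 135 \frac{-11 + 11}{-8 - 20} = 82 + 135 \frac{1}{-28} \cdot 0 = 82 + 135 \left(\left(- \frac{1}{28}\right) 0\right) = 82 + 135 \cdot 0 = 82 + 0 = 82$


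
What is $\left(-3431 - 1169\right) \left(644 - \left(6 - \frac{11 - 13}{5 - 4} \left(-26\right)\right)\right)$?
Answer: $-3174000$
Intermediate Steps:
$\left(-3431 - 1169\right) \left(644 - \left(6 - \frac{11 - 13}{5 - 4} \left(-26\right)\right)\right) = - 4600 \left(644 - \left(6 - - \frac{2}{1} \left(-26\right)\right)\right) = - 4600 \left(644 - \left(6 - \left(-2\right) 1 \left(-26\right)\right)\right) = - 4600 \left(644 - -46\right) = - 4600 \left(644 + \left(-6 + 52\right)\right) = - 4600 \left(644 + 46\right) = \left(-4600\right) 690 = -3174000$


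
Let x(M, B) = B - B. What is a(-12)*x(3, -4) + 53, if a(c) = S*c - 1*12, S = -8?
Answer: 53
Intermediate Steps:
a(c) = -12 - 8*c (a(c) = -8*c - 1*12 = -8*c - 12 = -12 - 8*c)
x(M, B) = 0
a(-12)*x(3, -4) + 53 = (-12 - 8*(-12))*0 + 53 = (-12 + 96)*0 + 53 = 84*0 + 53 = 0 + 53 = 53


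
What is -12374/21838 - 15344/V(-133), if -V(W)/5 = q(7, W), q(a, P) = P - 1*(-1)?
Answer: -42906139/1801635 ≈ -23.815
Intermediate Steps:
q(a, P) = 1 + P (q(a, P) = P + 1 = 1 + P)
V(W) = -5 - 5*W (V(W) = -5*(1 + W) = -5 - 5*W)
-12374/21838 - 15344/V(-133) = -12374/21838 - 15344/(-5 - 5*(-133)) = -12374*1/21838 - 15344/(-5 + 665) = -6187/10919 - 15344/660 = -6187/10919 - 15344*1/660 = -6187/10919 - 3836/165 = -42906139/1801635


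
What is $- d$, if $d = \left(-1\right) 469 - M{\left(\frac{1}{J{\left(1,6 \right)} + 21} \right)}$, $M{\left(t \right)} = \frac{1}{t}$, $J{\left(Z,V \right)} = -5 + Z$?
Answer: $486$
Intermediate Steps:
$d = -486$ ($d = \left(-1\right) 469 - \frac{1}{\frac{1}{\left(-5 + 1\right) + 21}} = -469 - \frac{1}{\frac{1}{-4 + 21}} = -469 - \frac{1}{\frac{1}{17}} = -469 - 17 = -486$)
$- d = \left(-1\right) \left(-486\right) = 486$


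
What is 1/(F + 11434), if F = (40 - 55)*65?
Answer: 1/10459 ≈ 9.5611e-5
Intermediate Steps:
F = -975 (F = -15*65 = -975)
1/(F + 11434) = 1/(-975 + 11434) = 1/10459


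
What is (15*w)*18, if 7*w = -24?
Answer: -6480/7 ≈ -925.71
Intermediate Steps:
w = -24/7 (w = (⅐)*(-24) = -24/7 ≈ -3.4286)
(15*w)*18 = (15*(-24/7))*18 = -360/7*18 = -6480/7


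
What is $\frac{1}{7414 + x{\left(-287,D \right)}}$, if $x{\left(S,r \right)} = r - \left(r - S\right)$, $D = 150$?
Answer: $\frac{1}{7127} \approx 0.00014031$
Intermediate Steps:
$x{\left(S,r \right)} = S$ ($x{\left(S,r \right)} = r + \left(S - r\right) = S$)
$\frac{1}{7414 + x{\left(-287,D \right)}} = \frac{1}{7414 - 287} = \frac{1}{7127}$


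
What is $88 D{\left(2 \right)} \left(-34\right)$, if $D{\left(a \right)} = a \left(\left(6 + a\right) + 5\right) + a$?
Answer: $-83776$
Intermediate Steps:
$D{\left(a \right)} = a + a \left(11 + a\right)$ ($D{\left(a \right)} = a \left(11 + a\right) + a = a + a \left(11 + a\right)$)
$88 D{\left(2 \right)} \left(-34\right) = 88 \cdot 2 \left(12 + 2\right) \left(-34\right) = 88 \cdot 2 \cdot 14 \left(-34\right) = 88 \cdot 28 \left(-34\right) = 2464 \left(-34\right) = -83776$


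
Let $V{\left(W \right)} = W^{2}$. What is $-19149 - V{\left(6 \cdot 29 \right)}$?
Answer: $-49425$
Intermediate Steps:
$-19149 - V{\left(6 \cdot 29 \right)} = -19149 - \left(6 \cdot 29\right)^{2} = -19149 - 174^{2} = -19149 - 30276 = -49425$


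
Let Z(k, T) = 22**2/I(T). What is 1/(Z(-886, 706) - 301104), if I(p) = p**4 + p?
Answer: -124219223401/37402905042934462 ≈ -3.3211e-6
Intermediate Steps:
I(p) = p + p**4
Z(k, T) = 484/(T + T**4) (Z(k, T) = 22**2/(T + T**4) = 484/(T + T**4))
1/(Z(-886, 706) - 301104) = 1/(484/(706 + 706**4) - 301104) = 1/(484/(706 + 248438446096) - 301104) = 1/(484/248438446802 - 301104) = 1/(484*(1/248438446802) - 301104) = 1/(242/124219223401 - 301104) = 1/(-37402905042934462/124219223401) = -124219223401/37402905042934462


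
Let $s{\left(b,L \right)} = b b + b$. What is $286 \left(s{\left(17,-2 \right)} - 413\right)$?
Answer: $-30602$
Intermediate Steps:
$s{\left(b,L \right)} = b + b^{2}$ ($s{\left(b,L \right)} = b^{2} + b = b + b^{2}$)
$286 \left(s{\left(17,-2 \right)} - 413\right) = 286 \left(17 \left(1 + 17\right) - 413\right) = 286 \left(17 \cdot 18 - 413\right) = 286 \left(306 - 413\right) = 286 \left(-107\right) = -30602$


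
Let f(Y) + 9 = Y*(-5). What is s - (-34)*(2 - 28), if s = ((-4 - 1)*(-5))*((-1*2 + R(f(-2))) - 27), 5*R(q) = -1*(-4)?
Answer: -1589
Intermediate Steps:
f(Y) = -9 - 5*Y (f(Y) = -9 + Y*(-5) = -9 - 5*Y)
R(q) = ⅘ (R(q) = (-1*(-4))/5 = (⅕)*4 = ⅘)
s = -705 (s = ((-4 - 1)*(-5))*((-1*2 + ⅘) - 27) = (-5*(-5))*((-2 + ⅘) - 27) = 25*(-6/5 - 27) = 25*(-141/5) = -705)
s - (-34)*(2 - 28) = -705 - (-34)*(2 - 28) = -705 - (-34)*(-26) = -705 - 1*884 = -705 - 884 = -1589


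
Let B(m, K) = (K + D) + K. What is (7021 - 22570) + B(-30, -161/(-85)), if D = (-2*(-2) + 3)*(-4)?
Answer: -1323723/85 ≈ -15573.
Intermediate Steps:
D = -28 (D = (4 + 3)*(-4) = 7*(-4) = -28)
B(m, K) = -28 + 2*K (B(m, K) = (K - 28) + K = (-28 + K) + K = -28 + 2*K)
(7021 - 22570) + B(-30, -161/(-85)) = (7021 - 22570) + (-28 + 2*(-161/(-85))) = -15549 + (-28 + 2*(-161*(-1/85))) = -15549 + (-28 + 2*(161/85)) = -15549 + (-28 + 322/85) = -15549 - 2058/85 = -1323723/85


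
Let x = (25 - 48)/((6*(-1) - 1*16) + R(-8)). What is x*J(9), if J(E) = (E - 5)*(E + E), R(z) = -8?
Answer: 276/5 ≈ 55.200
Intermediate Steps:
J(E) = 2*E*(-5 + E) (J(E) = (-5 + E)*(2*E) = 2*E*(-5 + E))
x = 23/30 (x = (25 - 48)/((6*(-1) - 1*16) - 8) = -23/((-6 - 16) - 8) = -23/(-22 - 8) = -23/(-30) = -23*(-1/30) = 23/30 ≈ 0.76667)
x*J(9) = 23*(2*9*(-5 + 9))/30 = 23*(2*9*4)/30 = (23/30)*72 = 276/5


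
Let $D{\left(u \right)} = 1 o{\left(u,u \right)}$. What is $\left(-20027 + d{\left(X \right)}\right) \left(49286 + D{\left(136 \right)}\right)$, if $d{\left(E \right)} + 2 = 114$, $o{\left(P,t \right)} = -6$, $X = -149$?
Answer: $-981411200$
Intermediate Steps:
$d{\left(E \right)} = 112$ ($d{\left(E \right)} = -2 + 114 = 112$)
$D{\left(u \right)} = -6$ ($D{\left(u \right)} = 1 \left(-6\right) = -6$)
$\left(-20027 + d{\left(X \right)}\right) \left(49286 + D{\left(136 \right)}\right) = \left(-20027 + 112\right) \left(49286 - 6\right) = \left(-19915\right) 49280 = -981411200$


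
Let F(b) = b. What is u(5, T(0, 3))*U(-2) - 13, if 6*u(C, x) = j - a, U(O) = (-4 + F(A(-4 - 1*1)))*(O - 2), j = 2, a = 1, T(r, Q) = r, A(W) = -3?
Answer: -25/3 ≈ -8.3333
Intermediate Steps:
U(O) = 14 - 7*O (U(O) = (-4 - 3)*(O - 2) = -7*(-2 + O) = 14 - 7*O)
u(C, x) = ⅙ (u(C, x) = (2 - 1*1)/6 = (2 - 1)/6 = (⅙)*1 = ⅙)
u(5, T(0, 3))*U(-2) - 13 = (14 - 7*(-2))/6 - 13 = (14 + 14)/6 - 13 = (⅙)*28 - 13 = 14/3 - 13 = -25/3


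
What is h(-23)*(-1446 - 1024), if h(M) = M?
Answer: 56810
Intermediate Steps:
h(-23)*(-1446 - 1024) = -23*(-1446 - 1024) = -23*(-2470) = 56810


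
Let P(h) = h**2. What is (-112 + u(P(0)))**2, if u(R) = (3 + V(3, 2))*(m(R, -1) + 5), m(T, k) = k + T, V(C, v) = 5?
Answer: 6400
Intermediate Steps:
m(T, k) = T + k
u(R) = 32 + 8*R (u(R) = (3 + 5)*((R - 1) + 5) = 8*((-1 + R) + 5) = 8*(4 + R) = 32 + 8*R)
(-112 + u(P(0)))**2 = (-112 + (32 + 8*0**2))**2 = (-112 + (32 + 8*0))**2 = (-112 + (32 + 0))**2 = (-112 + 32)**2 = (-80)**2 = 6400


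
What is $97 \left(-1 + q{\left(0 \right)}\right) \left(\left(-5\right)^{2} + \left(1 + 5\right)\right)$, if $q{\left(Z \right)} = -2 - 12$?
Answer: $-45105$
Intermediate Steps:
$q{\left(Z \right)} = -14$ ($q{\left(Z \right)} = -2 - 12 = -14$)
$97 \left(-1 + q{\left(0 \right)}\right) \left(\left(-5\right)^{2} + \left(1 + 5\right)\right) = 97 \left(-1 - 14\right) \left(\left(-5\right)^{2} + \left(1 + 5\right)\right) = 97 \left(- 15 \left(25 + 6\right)\right) = 97 \left(\left(-15\right) 31\right) = 97 \left(-465\right) = -45105$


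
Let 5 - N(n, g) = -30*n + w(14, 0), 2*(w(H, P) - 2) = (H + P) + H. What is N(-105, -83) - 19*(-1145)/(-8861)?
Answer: -28031376/8861 ≈ -3163.5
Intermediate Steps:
w(H, P) = 2 + H + P/2 (w(H, P) = 2 + ((H + P) + H)/2 = 2 + (P + 2*H)/2 = 2 + (H + P/2) = 2 + H + P/2)
N(n, g) = -11 + 30*n (N(n, g) = 5 - (-30*n + (2 + 14 + (½)*0)) = 5 - (-30*n + (2 + 14 + 0)) = 5 - (-30*n + 16) = 5 - (16 - 30*n) = 5 + (-16 + 30*n) = -11 + 30*n)
N(-105, -83) - 19*(-1145)/(-8861) = (-11 + 30*(-105)) - 19*(-1145)/(-8861) = (-11 - 3150) - (-21755)*(-1)/8861 = -3161 - 1*21755/8861 = -3161 - 21755/8861 = -28031376/8861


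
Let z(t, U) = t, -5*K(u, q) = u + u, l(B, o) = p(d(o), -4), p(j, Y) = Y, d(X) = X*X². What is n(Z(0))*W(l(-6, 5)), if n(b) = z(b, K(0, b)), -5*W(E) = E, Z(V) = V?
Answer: 0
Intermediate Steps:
d(X) = X³
l(B, o) = -4
K(u, q) = -2*u/5 (K(u, q) = -(u + u)/5 = -2*u/5)
W(E) = -E/5
n(b) = b
n(Z(0))*W(l(-6, 5)) = 0*(-⅕*(-4)) = 0*(⅘) = 0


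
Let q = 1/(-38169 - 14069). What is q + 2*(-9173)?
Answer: -958358349/52238 ≈ -18346.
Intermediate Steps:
q = -1/52238 (q = 1/(-52238) = -1/52238 ≈ -1.9143e-5)
q + 2*(-9173) = -1/52238 + 2*(-9173) = -1/52238 - 18346 = -958358349/52238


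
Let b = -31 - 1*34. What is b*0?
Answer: 0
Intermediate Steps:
b = -65 (b = -31 - 34 = -65)
b*0 = -65*0 = 0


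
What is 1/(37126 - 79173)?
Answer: -1/42047 ≈ -2.3783e-5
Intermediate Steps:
1/(37126 - 79173) = 1/(-42047) = -1/42047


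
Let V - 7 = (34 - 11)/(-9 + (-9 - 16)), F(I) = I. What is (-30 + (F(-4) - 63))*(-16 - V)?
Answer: 73623/34 ≈ 2165.4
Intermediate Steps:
V = 215/34 (V = 7 + (34 - 11)/(-9 + (-9 - 16)) = 7 + 23/(-9 - 25) = 7 + 23/(-34) = 7 + 23*(-1/34) = 7 - 23/34 = 215/34 ≈ 6.3235)
(-30 + (F(-4) - 63))*(-16 - V) = (-30 + (-4 - 63))*(-16 - 1*215/34) = (-30 - 67)*(-16 - 215/34) = -97*(-759/34) = 73623/34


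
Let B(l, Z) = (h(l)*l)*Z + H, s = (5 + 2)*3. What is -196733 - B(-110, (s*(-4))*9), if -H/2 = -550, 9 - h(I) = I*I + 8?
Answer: 1005955007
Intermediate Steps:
h(I) = 1 - I**2 (h(I) = 9 - (I*I + 8) = 9 - (I**2 + 8) = 9 - (8 + I**2) = 9 + (-8 - I**2) = 1 - I**2)
H = 1100 (H = -2*(-550) = 1100)
s = 21 (s = 7*3 = 21)
B(l, Z) = 1100 + Z*l*(1 - l**2) (B(l, Z) = ((1 - l**2)*l)*Z + 1100 = (l*(1 - l**2))*Z + 1100 = Z*l*(1 - l**2) + 1100 = 1100 + Z*l*(1 - l**2))
-196733 - B(-110, (s*(-4))*9) = -196733 - (1100 - 1*(21*(-4))*9*(-110)*(-1 + (-110)**2)) = -196733 - (1100 - 1*(-84*9)*(-110)*(-1 + 12100)) = -196733 - (1100 - 1*(-756)*(-110)*12099) = -196733 - (1100 - 1006152840) = -196733 - 1*(-1006151740) = -196733 + 1006151740 = 1005955007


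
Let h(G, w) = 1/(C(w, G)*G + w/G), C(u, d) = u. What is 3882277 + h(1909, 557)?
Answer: 7880498489895407/2029865074 ≈ 3.8823e+6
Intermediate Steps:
h(G, w) = 1/(G*w + w/G) (h(G, w) = 1/(w*G + w/G) = 1/(G*w + w/G))
3882277 + h(1909, 557) = 3882277 + 1909/(557*(1 + 1909**2)) = 3882277 + 1909*(1/557)/(1 + 3644281) = 3882277 + 1909*(1/557)/3644282 = 3882277 + 1909*(1/557)*(1/3644282) = 3882277 + 1909/2029865074 = 7880498489895407/2029865074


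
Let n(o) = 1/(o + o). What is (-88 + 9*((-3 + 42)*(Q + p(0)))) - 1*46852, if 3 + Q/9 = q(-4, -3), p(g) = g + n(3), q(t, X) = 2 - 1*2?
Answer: -112717/2 ≈ -56359.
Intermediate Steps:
n(o) = 1/(2*o)
q(t, X) = 0 (q(t, X) = 2 - 2 = 0)
p(g) = ⅙ + g (p(g) = g + (½)/3 = g + (½)*(⅓) = g + ⅙ = ⅙ + g)
Q = -27 (Q = -27 + 9*0 = -27 + 0 = -27)
(-88 + 9*((-3 + 42)*(Q + p(0)))) - 1*46852 = (-88 + 9*((-3 + 42)*(-27 + (⅙ + 0)))) - 1*46852 = (-88 + 9*(39*(-27 + ⅙))) - 46852 = (-88 + 9*(39*(-161/6))) - 46852 = (-88 + 9*(-2093/2)) - 46852 = (-88 - 18837/2) - 46852 = -19013/2 - 46852 = -112717/2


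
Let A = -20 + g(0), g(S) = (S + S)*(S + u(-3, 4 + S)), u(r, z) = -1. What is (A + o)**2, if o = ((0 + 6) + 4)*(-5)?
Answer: 4900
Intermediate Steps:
g(S) = 2*S*(-1 + S) (g(S) = (S + S)*(S - 1) = (2*S)*(-1 + S) = 2*S*(-1 + S))
o = -50 (o = (6 + 4)*(-5) = 10*(-5) = -50)
A = -20 (A = -20 + 2*0*(-1 + 0) = -20 + 2*0*(-1) = -20 + 0 = -20)
(A + o)**2 = (-20 - 50)**2 = (-70)**2 = 4900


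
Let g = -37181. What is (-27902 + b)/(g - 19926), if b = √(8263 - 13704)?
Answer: 27902/57107 - I*√5441/57107 ≈ 0.48859 - 0.0012917*I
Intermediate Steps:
b = I*√5441 (b = √(-5441) = I*√5441 ≈ 73.763*I)
(-27902 + b)/(g - 19926) = (-27902 + I*√5441)/(-37181 - 19926) = (-27902 + I*√5441)/(-57107) = (-27902 + I*√5441)*(-1/57107) = 27902/57107 - I*√5441/57107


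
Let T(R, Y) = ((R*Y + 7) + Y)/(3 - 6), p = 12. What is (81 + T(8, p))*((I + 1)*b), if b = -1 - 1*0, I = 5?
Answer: -256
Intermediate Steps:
b = -1 (b = -1 + 0 = -1)
T(R, Y) = -7/3 - Y/3 - R*Y/3 (T(R, Y) = ((7 + R*Y) + Y)/(-3) = (7 + Y + R*Y)*(-⅓) = -7/3 - Y/3 - R*Y/3)
(81 + T(8, p))*((I + 1)*b) = (81 + (-7/3 - ⅓*12 - ⅓*8*12))*((5 + 1)*(-1)) = (81 + (-7/3 - 4 - 32))*(6*(-1)) = (81 - 115/3)*(-6) = (128/3)*(-6) = -256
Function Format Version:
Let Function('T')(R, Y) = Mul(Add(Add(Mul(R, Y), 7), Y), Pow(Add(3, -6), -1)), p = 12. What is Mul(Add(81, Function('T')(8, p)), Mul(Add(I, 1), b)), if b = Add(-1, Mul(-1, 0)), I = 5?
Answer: -256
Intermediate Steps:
b = -1 (b = Add(-1, 0) = -1)
Function('T')(R, Y) = Add(Rational(-7, 3), Mul(Rational(-1, 3), Y), Mul(Rational(-1, 3), R, Y)) (Function('T')(R, Y) = Mul(Add(Add(7, Mul(R, Y)), Y), Pow(-3, -1)) = Mul(Add(7, Y, Mul(R, Y)), Rational(-1, 3)) = Add(Rational(-7, 3), Mul(Rational(-1, 3), Y), Mul(Rational(-1, 3), R, Y)))
Mul(Add(81, Function('T')(8, p)), Mul(Add(I, 1), b)) = Mul(Add(81, Add(Rational(-7, 3), Mul(Rational(-1, 3), 12), Mul(Rational(-1, 3), 8, 12))), Mul(Add(5, 1), -1)) = Mul(Add(81, Add(Rational(-7, 3), -4, -32)), Mul(6, -1)) = Mul(Add(81, Rational(-115, 3)), -6) = Mul(Rational(128, 3), -6) = -256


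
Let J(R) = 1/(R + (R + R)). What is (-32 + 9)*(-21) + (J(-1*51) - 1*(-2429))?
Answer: 445535/153 ≈ 2912.0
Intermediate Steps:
J(R) = 1/(3*R) (J(R) = 1/(R + 2*R) = 1/(3*R))
(-32 + 9)*(-21) + (J(-1*51) - 1*(-2429)) = (-32 + 9)*(-21) + (1/(3*((-1*51))) - 1*(-2429)) = -23*(-21) + ((⅓)/(-51) + 2429) = 483 + ((⅓)*(-1/51) + 2429) = 483 + (-1/153 + 2429) = 483 + 371636/153 = 445535/153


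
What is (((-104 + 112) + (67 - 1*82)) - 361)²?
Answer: 135424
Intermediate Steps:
(((-104 + 112) + (67 - 1*82)) - 361)² = ((8 + (67 - 82)) - 361)² = ((8 - 15) - 361)² = (-7 - 361)² = (-368)² = 135424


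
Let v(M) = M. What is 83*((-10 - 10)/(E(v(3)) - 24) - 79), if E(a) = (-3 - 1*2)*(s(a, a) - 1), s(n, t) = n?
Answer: -110639/17 ≈ -6508.2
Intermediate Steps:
E(a) = 5 - 5*a (E(a) = (-3 - 1*2)*(a - 1) = (-3 - 2)*(-1 + a) = -5*(-1 + a) = 5 - 5*a)
83*((-10 - 10)/(E(v(3)) - 24) - 79) = 83*((-10 - 10)/((5 - 5*3) - 24) - 79) = 83*(-20/((5 - 15) - 24) - 79) = 83*(-20/(-10 - 24) - 79) = 83*(-20/(-34) - 79) = 83*(-20*(-1/34) - 79) = 83*(10/17 - 79) = 83*(-1333/17) = -110639/17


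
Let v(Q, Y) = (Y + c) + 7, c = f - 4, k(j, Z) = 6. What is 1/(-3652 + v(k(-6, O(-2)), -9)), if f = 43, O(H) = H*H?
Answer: -1/3615 ≈ -0.00027663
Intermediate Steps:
O(H) = H**2
c = 39 (c = 43 - 4 = 39)
v(Q, Y) = 46 + Y (v(Q, Y) = (Y + 39) + 7 = (39 + Y) + 7 = 46 + Y)
1/(-3652 + v(k(-6, O(-2)), -9)) = 1/(-3652 + (46 - 9)) = 1/(-3652 + 37) = 1/(-3615) = -1/3615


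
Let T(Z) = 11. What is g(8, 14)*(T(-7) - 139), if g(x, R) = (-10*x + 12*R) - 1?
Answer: -11136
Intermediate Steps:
g(x, R) = -1 - 10*x + 12*R
g(8, 14)*(T(-7) - 139) = (-1 - 10*8 + 12*14)*(11 - 139) = (-1 - 80 + 168)*(-128) = 87*(-128) = -11136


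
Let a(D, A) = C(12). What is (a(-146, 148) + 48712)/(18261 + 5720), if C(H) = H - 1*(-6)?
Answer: 48730/23981 ≈ 2.0320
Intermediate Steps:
C(H) = 6 + H (C(H) = H + 6 = 6 + H)
a(D, A) = 18 (a(D, A) = 6 + 12 = 18)
(a(-146, 148) + 48712)/(18261 + 5720) = (18 + 48712)/(18261 + 5720) = 48730/23981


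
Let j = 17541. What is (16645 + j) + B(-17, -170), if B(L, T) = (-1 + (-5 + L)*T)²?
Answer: 14014307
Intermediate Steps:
B(L, T) = (-1 + T*(-5 + L))²
(16645 + j) + B(-17, -170) = (16645 + 17541) + (1 + 5*(-170) - 1*(-17)*(-170))² = 34186 + (1 - 850 - 2890)² = 34186 + (-3739)² = 34186 + 13980121 = 14014307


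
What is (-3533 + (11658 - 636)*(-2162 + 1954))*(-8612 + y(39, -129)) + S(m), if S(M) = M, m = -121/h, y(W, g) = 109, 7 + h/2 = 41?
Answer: 1327619408115/68 ≈ 1.9524e+10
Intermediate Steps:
h = 68 (h = -14 + 2*41 = -14 + 82 = 68)
m = -121/68 ≈ -1.7794
(-3533 + (11658 - 636)*(-2162 + 1954))*(-8612 + y(39, -129)) + S(m) = (-3533 + (11658 - 636)*(-2162 + 1954))*(-8612 + 109) - 121/68 = (-3533 + 11022*(-208))*(-8503) - 121/68 = (-3533 - 2292576)*(-8503) - 121/68 = -2296109*(-8503) - 121/68 = 19523814827 - 121/68 = 1327619408115/68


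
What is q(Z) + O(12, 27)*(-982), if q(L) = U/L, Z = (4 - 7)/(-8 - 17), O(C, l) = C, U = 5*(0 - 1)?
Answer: -35477/3 ≈ -11826.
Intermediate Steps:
U = -5 (U = 5*(-1) = -5)
Z = 3/25 (Z = -3/(-25) = -3*(-1/25) = 3/25 ≈ 0.12000)
q(L) = -5/L
q(Z) + O(12, 27)*(-982) = -5/3/25 + 12*(-982) = -5*25/3 - 11784 = -125/3 - 11784 = -35477/3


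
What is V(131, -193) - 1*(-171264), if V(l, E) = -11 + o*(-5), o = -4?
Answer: 171273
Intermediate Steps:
V(l, E) = 9 (V(l, E) = -11 - 4*(-5) = -11 + 20 = 9)
V(131, -193) - 1*(-171264) = 9 - 1*(-171264) = 9 + 171264 = 171273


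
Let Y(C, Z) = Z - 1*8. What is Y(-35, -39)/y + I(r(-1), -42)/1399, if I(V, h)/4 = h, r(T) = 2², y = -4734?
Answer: -729559/6622866 ≈ -0.11016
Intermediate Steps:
r(T) = 4
I(V, h) = 4*h
Y(C, Z) = -8 + Z (Y(C, Z) = Z - 8 = -8 + Z)
Y(-35, -39)/y + I(r(-1), -42)/1399 = (-8 - 39)/(-4734) + (4*(-42))/1399 = -47*(-1/4734) - 168*1/1399 = 47/4734 - 168/1399 = -729559/6622866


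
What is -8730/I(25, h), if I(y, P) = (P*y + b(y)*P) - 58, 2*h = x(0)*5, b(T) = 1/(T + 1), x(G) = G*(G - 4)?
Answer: 4365/29 ≈ 150.52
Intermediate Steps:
x(G) = G*(-4 + G)
b(T) = 1/(1 + T)
h = 0 (h = ((0*(-4 + 0))*5)/2 = ((0*(-4))*5)/2 = (0*5)/2 = (½)*0 = 0)
I(y, P) = -58 + P*y + P/(1 + y) (I(y, P) = (P*y + P/(1 + y)) - 58 = -58 + P*y + P/(1 + y))
-8730/I(25, h) = -8730*(1 + 25)/(0 + (1 + 25)*(-58 + 0*25)) = -8730*26/(0 + 26*(-58 + 0)) = -8730*26/(0 + 26*(-58)) = -8730*26/(0 - 1508) = -8730/((1/26)*(-1508)) = -8730/(-58) = -8730*(-1/58) = 4365/29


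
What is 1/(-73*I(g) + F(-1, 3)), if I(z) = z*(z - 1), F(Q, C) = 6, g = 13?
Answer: -1/11382 ≈ -8.7858e-5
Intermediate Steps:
I(z) = z*(-1 + z)
1/(-73*I(g) + F(-1, 3)) = 1/(-949*(-1 + 13) + 6) = 1/(-949*12 + 6) = 1/(-73*156 + 6) = 1/(-11388 + 6) = 1/(-11382) = -1/11382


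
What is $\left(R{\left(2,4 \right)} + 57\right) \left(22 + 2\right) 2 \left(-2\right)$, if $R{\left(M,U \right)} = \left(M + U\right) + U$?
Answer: $-6432$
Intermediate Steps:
$R{\left(M,U \right)} = M + 2 U$
$\left(R{\left(2,4 \right)} + 57\right) \left(22 + 2\right) 2 \left(-2\right) = \left(\left(2 + 2 \cdot 4\right) + 57\right) \left(22 + 2\right) 2 \left(-2\right) = \left(\left(2 + 8\right) + 57\right) 24 \left(-4\right) = \left(10 + 57\right) 24 \left(-4\right) = 67 \cdot 24 \left(-4\right) = 1608 \left(-4\right) = -6432$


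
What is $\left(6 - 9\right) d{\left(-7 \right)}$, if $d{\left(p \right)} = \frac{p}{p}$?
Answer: $-3$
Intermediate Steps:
$d{\left(p \right)} = 1$
$\left(6 - 9\right) d{\left(-7 \right)} = \left(6 - 9\right) 1 = \left(-3\right) 1 = -3$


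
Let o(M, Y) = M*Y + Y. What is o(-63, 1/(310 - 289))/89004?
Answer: -31/934542 ≈ -3.3171e-5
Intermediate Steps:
o(M, Y) = Y + M*Y
o(-63, 1/(310 - 289))/89004 = ((1 - 63)/(310 - 289))/89004 = (-62/21)*(1/89004) = ((1/21)*(-62))*(1/89004) = -62/21*1/89004 = -31/934542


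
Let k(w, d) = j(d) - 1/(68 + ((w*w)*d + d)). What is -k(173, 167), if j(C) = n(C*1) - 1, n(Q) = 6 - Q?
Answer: 809737237/4998378 ≈ 162.00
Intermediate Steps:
j(C) = 5 - C (j(C) = (6 - C) - 1 = 5 - C)
k(w, d) = 5 - d - 1/(68 + d + d*w²) (k(w, d) = (5 - d) - 1/(68 + ((w*w)*d + d)) = (5 - d) - 1/(68 + (w²*d + d)) = (5 - d) - 1/(68 + (d*w² + d)) = (5 - d) - 1/(68 + (d + d*w²)) = (5 - d) - 1/(68 + d + d*w²) = 5 - d - 1/(68 + d + d*w²))
-k(173, 167) = -(339 - 68*167 - 1*167*(-5 + 167) - 1*167*173²*(-5 + 167))/(68 + 167 + 167*173²) = -(339 - 11356 - 1*167*162 - 1*167*29929*162)/(68 + 167 + 167*29929) = -(339 - 11356 - 27054 - 809699166)/(68 + 167 + 4998143) = -(-809737237)/4998378 = -1*(-809737237/4998378) = 809737237/4998378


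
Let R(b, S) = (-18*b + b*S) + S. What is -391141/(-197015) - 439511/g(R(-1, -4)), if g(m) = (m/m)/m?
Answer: -1558624282829/197015 ≈ -7.9112e+6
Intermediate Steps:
R(b, S) = S - 18*b + S*b (R(b, S) = (-18*b + S*b) + S = S - 18*b + S*b)
g(m) = 1/m
-391141/(-197015) - 439511/g(R(-1, -4)) = -391141/(-197015) - 439511/(1/(-4 - 18*(-1) - 4*(-1))) = -391141*(-1/197015) - 439511/(1/(-4 + 18 + 4)) = 391141/197015 - 439511/(1/18) = 391141/197015 - 439511/1/18 = 391141/197015 - 439511*18 = 391141/197015 - 7911198 = -1558624282829/197015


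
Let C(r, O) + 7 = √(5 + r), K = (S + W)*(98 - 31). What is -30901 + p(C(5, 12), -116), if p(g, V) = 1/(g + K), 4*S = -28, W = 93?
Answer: -204688315552/6624003 - √10/33120015 ≈ -30901.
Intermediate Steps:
S = -7 (S = (¼)*(-28) = -7)
K = 5762 (K = (-7 + 93)*(98 - 31) = 86*67 = 5762)
C(r, O) = -7 + √(5 + r)
p(g, V) = 1/(5762 + g) (p(g, V) = 1/(g + 5762) = 1/(5762 + g))
-30901 + p(C(5, 12), -116) = -30901 + 1/(5762 + (-7 + √(5 + 5))) = -30901 + 1/(5762 + (-7 + √10)) = -30901 + 1/(5755 + √10)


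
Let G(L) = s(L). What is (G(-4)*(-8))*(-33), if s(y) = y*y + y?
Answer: 3168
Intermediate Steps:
s(y) = y + y² (s(y) = y² + y = y + y²)
G(L) = L*(1 + L)
(G(-4)*(-8))*(-33) = (-4*(1 - 4)*(-8))*(-33) = (-4*(-3)*(-8))*(-33) = (12*(-8))*(-33) = -96*(-33) = 3168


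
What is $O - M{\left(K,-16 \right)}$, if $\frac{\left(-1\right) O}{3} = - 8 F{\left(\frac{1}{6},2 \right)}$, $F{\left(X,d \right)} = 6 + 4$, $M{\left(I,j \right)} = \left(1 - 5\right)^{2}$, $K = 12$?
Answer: $224$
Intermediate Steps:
$M{\left(I,j \right)} = 16$ ($M{\left(I,j \right)} = \left(-4\right)^{2} = 16$)
$F{\left(X,d \right)} = 10$
$O = 240$ ($O = - 3 \left(\left(-8\right) 10\right) = \left(-3\right) \left(-80\right) = 240$)
$O - M{\left(K,-16 \right)} = 240 - 16 = 224$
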